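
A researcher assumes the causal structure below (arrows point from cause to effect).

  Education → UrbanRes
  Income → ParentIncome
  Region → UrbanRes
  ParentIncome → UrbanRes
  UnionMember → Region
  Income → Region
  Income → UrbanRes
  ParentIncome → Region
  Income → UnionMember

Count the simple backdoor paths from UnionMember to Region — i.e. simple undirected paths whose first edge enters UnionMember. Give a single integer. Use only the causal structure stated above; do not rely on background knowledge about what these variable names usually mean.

A backdoor path from UnionMember to Region is any simple undirected path whose first edge points into UnionMember (i.e. leaves UnionMember via a parent).
Parents of UnionMember: {Income}.
Enumerating:
  P1: UnionMember <- Income -> ParentIncome -> Region
  P2: UnionMember <- Income -> ParentIncome -> UrbanRes <- Region
  P3: UnionMember <- Income -> Region
  P4: UnionMember <- Income -> UrbanRes <- ParentIncome -> Region
  P5: UnionMember <- Income -> UrbanRes <- Region
That exhausts the simple backdoor paths. Count: 5.

5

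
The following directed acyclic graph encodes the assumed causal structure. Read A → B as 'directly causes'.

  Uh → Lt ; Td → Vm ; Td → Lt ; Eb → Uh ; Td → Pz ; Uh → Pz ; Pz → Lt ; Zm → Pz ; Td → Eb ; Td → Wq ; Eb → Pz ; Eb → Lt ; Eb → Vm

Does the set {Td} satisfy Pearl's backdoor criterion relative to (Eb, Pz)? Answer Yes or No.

Backdoor paths from Eb to Pz (paths whose first edge points into Eb):
  P1: Eb <- Td -> Pz
  P2: Eb <- Td -> Lt <- Uh -> Pz
  P3: Eb <- Td -> Lt <- Pz
Condition 1 (no descendant of Eb in the set): holds — descendants of Eb are {Lt, Pz, Uh, Vm}; none are in {Td}.
Condition 2 (every backdoor path blocked by {Td}):
  P1: blocked at fork node Td ∈ conditioning set.
  P2: blocked at fork node Td ∈ conditioning set.
  P3: blocked at fork node Td ∈ conditioning set.
{Td} satisfies the backdoor criterion.

Yes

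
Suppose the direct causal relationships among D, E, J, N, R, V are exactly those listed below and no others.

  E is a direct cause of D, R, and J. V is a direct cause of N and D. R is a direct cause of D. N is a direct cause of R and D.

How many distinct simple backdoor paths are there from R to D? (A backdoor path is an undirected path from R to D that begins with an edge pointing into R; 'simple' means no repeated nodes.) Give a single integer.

3

A backdoor path from R to D is any simple undirected path whose first edge points into R (i.e. leaves R via a parent).
Parents of R: {E, N}.
Enumerating:
  P1: R <- E -> D
  P2: R <- N <- V -> D
  P3: R <- N -> D
That exhausts the simple backdoor paths. Count: 3.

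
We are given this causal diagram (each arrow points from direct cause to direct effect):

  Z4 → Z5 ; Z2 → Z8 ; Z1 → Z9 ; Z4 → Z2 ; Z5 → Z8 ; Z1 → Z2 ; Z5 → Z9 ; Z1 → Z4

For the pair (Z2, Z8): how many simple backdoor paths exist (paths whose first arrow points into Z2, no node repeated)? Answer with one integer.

4

A backdoor path from Z2 to Z8 is any simple undirected path whose first edge points into Z2 (i.e. leaves Z2 via a parent).
Parents of Z2: {Z1, Z4}.
Enumerating:
  P1: Z2 <- Z1 -> Z4 -> Z5 -> Z8
  P2: Z2 <- Z1 -> Z9 <- Z5 -> Z8
  P3: Z2 <- Z4 <- Z1 -> Z9 <- Z5 -> Z8
  P4: Z2 <- Z4 -> Z5 -> Z8
That exhausts the simple backdoor paths. Count: 4.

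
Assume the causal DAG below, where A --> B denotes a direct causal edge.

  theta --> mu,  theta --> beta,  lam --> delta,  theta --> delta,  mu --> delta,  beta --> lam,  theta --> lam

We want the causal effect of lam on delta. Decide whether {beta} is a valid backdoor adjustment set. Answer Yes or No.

No

Backdoor paths from lam to delta (paths whose first edge points into lam):
  P1: lam <- theta -> mu -> delta
  P2: lam <- theta -> delta
  P3: lam <- beta <- theta -> mu -> delta
  P4: lam <- beta <- theta -> delta
Condition 1 (no descendant of lam in the set): holds — descendants of lam are {delta}; none are in {beta}.
Condition 2 (every backdoor path blocked by {beta}):
  P1: open — no interior node is in the conditioning set.
  P2: open — no interior node is in the conditioning set.
  P3: blocked at chain node beta ∈ conditioning set.
  P4: blocked at chain node beta ∈ conditioning set.
{beta} does not satisfy the backdoor criterion.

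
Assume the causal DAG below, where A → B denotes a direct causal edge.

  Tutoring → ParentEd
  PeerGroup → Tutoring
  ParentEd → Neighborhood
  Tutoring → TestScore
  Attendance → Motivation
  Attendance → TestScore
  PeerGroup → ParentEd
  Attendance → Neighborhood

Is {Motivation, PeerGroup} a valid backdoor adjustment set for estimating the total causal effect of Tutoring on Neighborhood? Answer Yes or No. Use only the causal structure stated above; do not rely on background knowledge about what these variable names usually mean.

Yes

Backdoor paths from Tutoring to Neighborhood (paths whose first edge points into Tutoring):
  P1: Tutoring <- PeerGroup -> ParentEd -> Neighborhood
Condition 1 (no descendant of Tutoring in the set): holds — descendants of Tutoring are {Neighborhood, ParentEd, TestScore}; none are in {Motivation, PeerGroup}.
Condition 2 (every backdoor path blocked by {Motivation, PeerGroup}):
  P1: blocked at fork node PeerGroup ∈ conditioning set.
{Motivation, PeerGroup} satisfies the backdoor criterion.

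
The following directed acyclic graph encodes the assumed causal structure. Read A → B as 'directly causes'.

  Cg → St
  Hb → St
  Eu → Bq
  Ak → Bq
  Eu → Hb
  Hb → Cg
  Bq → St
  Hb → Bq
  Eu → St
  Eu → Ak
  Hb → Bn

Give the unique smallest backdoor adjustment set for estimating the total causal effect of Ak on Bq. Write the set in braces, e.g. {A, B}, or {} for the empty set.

Variables eligible for adjustment (non-descendants of Ak, excluding Ak and Bq): {Bn, Cg, Eu, Hb}.
Backdoor paths from Ak to Bq:
  P1: Ak <- Eu -> Hb -> Bq
  P2: Ak <- Eu -> Hb -> Cg -> St <- Bq
  P3: Ak <- Eu -> Hb -> St <- Bq
  P4: Ak <- Eu -> Bq
  P5: Ak <- Eu -> St <- Hb -> Bq
  P6: Ak <- Eu -> St <- Bq
  P7: Ak <- Eu -> St <- Cg <- Hb -> Bq
The empty set is not sufficient: P1 (Ak <- Eu -> Hb -> Bq) has no collider blocking it and no conditioned non-collider, so it is open.
Try {Eu}:
  P1: blocked at fork node Eu ∈ conditioning set.
  P2: blocked at fork node Eu ∈ conditioning set.
  P3: blocked at fork node Eu ∈ conditioning set.
  P4: blocked at fork node Eu ∈ conditioning set.
  P5: blocked at fork node Eu ∈ conditioning set.
  P6: blocked at fork node Eu ∈ conditioning set.
  P7: blocked at fork node Eu ∈ conditioning set.
{Eu} contains no descendant of Ak and blocks every backdoor path.
No other singleton works — e.g. {Hb} leaves P4 open — so {Eu} is the unique smallest valid adjustment set.

{Eu}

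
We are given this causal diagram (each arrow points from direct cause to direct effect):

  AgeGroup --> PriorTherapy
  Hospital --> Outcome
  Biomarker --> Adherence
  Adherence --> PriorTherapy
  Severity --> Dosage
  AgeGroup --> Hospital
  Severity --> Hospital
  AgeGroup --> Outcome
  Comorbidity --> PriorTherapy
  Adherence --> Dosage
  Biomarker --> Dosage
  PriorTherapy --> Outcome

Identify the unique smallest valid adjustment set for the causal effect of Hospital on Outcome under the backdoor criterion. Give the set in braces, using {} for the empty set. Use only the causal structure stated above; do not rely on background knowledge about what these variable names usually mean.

{AgeGroup}

Variables eligible for adjustment (non-descendants of Hospital, excluding Hospital and Outcome): {Adherence, AgeGroup, Biomarker, Comorbidity, Dosage, PriorTherapy, Severity}.
Backdoor paths from Hospital to Outcome:
  P1: Hospital <- AgeGroup -> PriorTherapy -> Outcome
  P2: Hospital <- AgeGroup -> Outcome
  P3: Hospital <- Severity -> Dosage <- Biomarker -> Adherence -> PriorTherapy <- AgeGroup -> Outcome
  P4: Hospital <- Severity -> Dosage <- Biomarker -> Adherence -> PriorTherapy -> Outcome
  P5: Hospital <- Severity -> Dosage <- Adherence -> PriorTherapy <- AgeGroup -> Outcome
  P6: Hospital <- Severity -> Dosage <- Adherence -> PriorTherapy -> Outcome
The empty set is not sufficient: P1 (Hospital <- AgeGroup -> PriorTherapy -> Outcome) has no collider blocking it and no conditioned non-collider, so it is open.
Try {AgeGroup}:
  P1: blocked at fork node AgeGroup ∈ conditioning set.
  P2: blocked at fork node AgeGroup ∈ conditioning set.
  P3: blocked at collider Dosage (neither it nor any descendant is in the conditioning set).
  P4: blocked at collider Dosage (neither it nor any descendant is in the conditioning set).
  P5: blocked at collider Dosage (neither it nor any descendant is in the conditioning set).
  P6: blocked at collider Dosage (neither it nor any descendant is in the conditioning set).
{AgeGroup} contains no descendant of Hospital and blocks every backdoor path.
No other singleton works — e.g. {Biomarker} leaves P1 open — so {AgeGroup} is the unique smallest valid adjustment set.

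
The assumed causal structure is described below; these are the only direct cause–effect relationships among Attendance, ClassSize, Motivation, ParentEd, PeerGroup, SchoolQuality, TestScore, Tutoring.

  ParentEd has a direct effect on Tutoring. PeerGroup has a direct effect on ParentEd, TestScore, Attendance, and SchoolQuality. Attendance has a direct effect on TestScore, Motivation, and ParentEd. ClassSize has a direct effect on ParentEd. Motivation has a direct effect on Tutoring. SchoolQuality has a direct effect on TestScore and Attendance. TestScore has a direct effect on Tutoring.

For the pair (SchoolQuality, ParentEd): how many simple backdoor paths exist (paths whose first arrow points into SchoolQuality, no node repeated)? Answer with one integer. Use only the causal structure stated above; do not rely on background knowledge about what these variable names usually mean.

A backdoor path from SchoolQuality to ParentEd is any simple undirected path whose first edge points into SchoolQuality (i.e. leaves SchoolQuality via a parent).
Parents of SchoolQuality: {PeerGroup}.
Enumerating:
  P1: SchoolQuality <- PeerGroup -> Attendance -> TestScore -> Tutoring <- ParentEd
  P2: SchoolQuality <- PeerGroup -> Attendance -> Motivation -> Tutoring <- ParentEd
  P3: SchoolQuality <- PeerGroup -> Attendance -> ParentEd
  P4: SchoolQuality <- PeerGroup -> TestScore <- Attendance -> Motivation -> Tutoring <- ParentEd
  P5: SchoolQuality <- PeerGroup -> TestScore <- Attendance -> ParentEd
  P6: SchoolQuality <- PeerGroup -> TestScore -> Tutoring <- Motivation <- Attendance -> ParentEd
  P7: SchoolQuality <- PeerGroup -> TestScore -> Tutoring <- ParentEd
  P8: SchoolQuality <- PeerGroup -> ParentEd
That exhausts the simple backdoor paths. Count: 8.

8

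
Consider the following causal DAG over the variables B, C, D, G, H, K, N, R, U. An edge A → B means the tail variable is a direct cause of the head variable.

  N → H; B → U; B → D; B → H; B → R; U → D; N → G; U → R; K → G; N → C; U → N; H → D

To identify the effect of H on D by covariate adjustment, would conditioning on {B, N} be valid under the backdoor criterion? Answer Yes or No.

Yes

Backdoor paths from H to D (paths whose first edge points into H):
  P1: H <- B -> U -> D
  P2: H <- B -> R <- U -> D
  P3: H <- B -> D
  P4: H <- N <- U <- B -> D
  P5: H <- N <- U -> R <- B -> D
  P6: H <- N <- U -> D
Condition 1 (no descendant of H in the set): holds — descendants of H are {D}; none are in {B, N}.
Condition 2 (every backdoor path blocked by {B, N}):
  P1: blocked at fork node B ∈ conditioning set.
  P2: blocked at fork node B ∈ conditioning set.
  P3: blocked at fork node B ∈ conditioning set.
  P4: blocked at chain node N ∈ conditioning set.
  P5: blocked at chain node N ∈ conditioning set.
  P6: blocked at chain node N ∈ conditioning set.
{B, N} satisfies the backdoor criterion.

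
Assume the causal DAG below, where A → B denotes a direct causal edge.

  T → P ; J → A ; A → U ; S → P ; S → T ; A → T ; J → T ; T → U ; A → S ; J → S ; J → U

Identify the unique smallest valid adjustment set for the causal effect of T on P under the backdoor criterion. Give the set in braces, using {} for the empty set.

Variables eligible for adjustment (non-descendants of T, excluding T and P): {A, J, S}.
Backdoor paths from T to P:
  P1: T <- J -> A -> S -> P
  P2: T <- J -> S -> P
  P3: T <- J -> U <- A -> S -> P
  P4: T <- A <- J -> S -> P
  P5: T <- A -> S -> P
  P6: T <- A -> U <- J -> S -> P
  P7: T <- S -> P
The empty set is not sufficient: P1 (T <- J -> A -> S -> P) has no collider blocking it and no conditioned non-collider, so it is open.
Try {S}:
  P1: blocked at chain node S ∈ conditioning set.
  P2: blocked at chain node S ∈ conditioning set.
  P3: blocked at collider U (neither it nor any descendant is in the conditioning set).
  P4: blocked at chain node S ∈ conditioning set.
  P5: blocked at chain node S ∈ conditioning set.
  P6: blocked at collider U (neither it nor any descendant is in the conditioning set).
  P7: blocked at fork node S ∈ conditioning set.
{S} contains no descendant of T and blocks every backdoor path.
No other singleton works — e.g. {J} leaves P5 open — so {S} is the unique smallest valid adjustment set.

{S}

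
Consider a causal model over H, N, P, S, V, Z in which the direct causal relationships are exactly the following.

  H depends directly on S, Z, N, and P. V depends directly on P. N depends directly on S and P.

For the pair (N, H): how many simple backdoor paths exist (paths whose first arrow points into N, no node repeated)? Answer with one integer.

2

A backdoor path from N to H is any simple undirected path whose first edge points into N (i.e. leaves N via a parent).
Parents of N: {P, S}.
Enumerating:
  P1: N <- P -> H
  P2: N <- S -> H
That exhausts the simple backdoor paths. Count: 2.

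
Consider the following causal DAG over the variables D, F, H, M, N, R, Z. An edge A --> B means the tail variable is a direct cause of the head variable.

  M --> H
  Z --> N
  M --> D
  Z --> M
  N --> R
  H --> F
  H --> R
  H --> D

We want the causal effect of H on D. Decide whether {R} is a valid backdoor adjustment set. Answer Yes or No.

No

Backdoor paths from H to D (paths whose first edge points into H):
  P1: H <- M -> D
Condition 1 (no descendant of H in the set): FAILS — R is a descendant of H.
Condition 2 (every backdoor path blocked by {R}):
  P1: open — no interior node is in the conditioning set.
{R} does not satisfy the backdoor criterion.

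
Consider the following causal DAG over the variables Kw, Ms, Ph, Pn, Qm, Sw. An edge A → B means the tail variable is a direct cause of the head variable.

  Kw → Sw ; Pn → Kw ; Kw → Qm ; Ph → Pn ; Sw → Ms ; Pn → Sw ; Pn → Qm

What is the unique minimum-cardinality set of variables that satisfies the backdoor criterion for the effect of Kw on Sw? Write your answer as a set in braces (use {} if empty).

Variables eligible for adjustment (non-descendants of Kw, excluding Kw and Sw): {Ph, Pn}.
Backdoor paths from Kw to Sw:
  P1: Kw <- Pn -> Sw
The empty set is not sufficient: P1 (Kw <- Pn -> Sw) has no collider blocking it and no conditioned non-collider, so it is open.
Try {Pn}:
  P1: blocked at fork node Pn ∈ conditioning set.
{Pn} contains no descendant of Kw and blocks every backdoor path.
No other singleton works — e.g. {Ph} leaves P1 open — so {Pn} is the unique smallest valid adjustment set.

{Pn}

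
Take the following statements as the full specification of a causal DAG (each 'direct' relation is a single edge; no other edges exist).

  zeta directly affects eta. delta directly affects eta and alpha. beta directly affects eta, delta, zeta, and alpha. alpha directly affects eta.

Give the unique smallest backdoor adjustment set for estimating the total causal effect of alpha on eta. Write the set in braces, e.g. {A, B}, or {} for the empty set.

Variables eligible for adjustment (non-descendants of alpha, excluding alpha and eta): {beta, delta, zeta}.
Backdoor paths from alpha to eta:
  P1: alpha <- beta -> delta -> eta
  P2: alpha <- beta -> zeta -> eta
  P3: alpha <- beta -> eta
  P4: alpha <- delta <- beta -> zeta -> eta
  P5: alpha <- delta <- beta -> eta
  P6: alpha <- delta -> eta
The empty set is not sufficient: P1 (alpha <- beta -> delta -> eta) has no collider blocking it and no conditioned non-collider, so it is open.
Try {beta, delta}:
  P1: blocked at fork node beta ∈ conditioning set.
  P2: blocked at fork node beta ∈ conditioning set.
  P3: blocked at fork node beta ∈ conditioning set.
  P4: blocked at chain node delta ∈ conditioning set.
  P5: blocked at chain node delta ∈ conditioning set.
  P6: blocked at fork node delta ∈ conditioning set.
{beta, delta} contains no descendant of alpha and blocks every backdoor path.
Every element of {beta, delta} is needed (dropping beta leaves P2 open; dropping delta leaves P6 open), so no proper subset is valid.
Among all size-2 subsets of the eligible variables, only {beta, delta} blocks every backdoor path, so it is the unique smallest valid adjustment set.

{beta, delta}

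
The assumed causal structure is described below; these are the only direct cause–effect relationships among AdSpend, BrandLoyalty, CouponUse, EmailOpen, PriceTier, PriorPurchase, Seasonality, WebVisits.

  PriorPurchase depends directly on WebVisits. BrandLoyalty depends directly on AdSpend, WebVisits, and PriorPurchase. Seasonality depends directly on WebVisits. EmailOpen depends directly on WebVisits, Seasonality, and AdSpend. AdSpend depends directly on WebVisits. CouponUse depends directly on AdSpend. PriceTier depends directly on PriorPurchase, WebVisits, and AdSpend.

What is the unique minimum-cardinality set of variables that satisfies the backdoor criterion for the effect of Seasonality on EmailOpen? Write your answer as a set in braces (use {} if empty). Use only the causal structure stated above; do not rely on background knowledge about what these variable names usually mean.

{WebVisits}

Variables eligible for adjustment (non-descendants of Seasonality, excluding Seasonality and EmailOpen): {AdSpend, BrandLoyalty, CouponUse, PriceTier, PriorPurchase, WebVisits}.
Backdoor paths from Seasonality to EmailOpen:
  P1: Seasonality <- WebVisits -> PriorPurchase -> BrandLoyalty <- AdSpend -> EmailOpen
  P2: Seasonality <- WebVisits -> PriorPurchase -> PriceTier <- AdSpend -> EmailOpen
  P3: Seasonality <- WebVisits -> AdSpend -> EmailOpen
  P4: Seasonality <- WebVisits -> BrandLoyalty <- PriorPurchase -> PriceTier <- AdSpend -> EmailOpen
  P5: Seasonality <- WebVisits -> BrandLoyalty <- AdSpend -> EmailOpen
  P6: Seasonality <- WebVisits -> PriceTier <- PriorPurchase -> BrandLoyalty <- AdSpend -> EmailOpen
  P7: Seasonality <- WebVisits -> PriceTier <- AdSpend -> EmailOpen
  P8: Seasonality <- WebVisits -> EmailOpen
The empty set is not sufficient: P3 (Seasonality <- WebVisits -> AdSpend -> EmailOpen) has no collider blocking it and no conditioned non-collider, so it is open.
Try {WebVisits}:
  P1: blocked at fork node WebVisits ∈ conditioning set.
  P2: blocked at fork node WebVisits ∈ conditioning set.
  P3: blocked at fork node WebVisits ∈ conditioning set.
  P4: blocked at fork node WebVisits ∈ conditioning set.
  P5: blocked at fork node WebVisits ∈ conditioning set.
  P6: blocked at fork node WebVisits ∈ conditioning set.
  P7: blocked at fork node WebVisits ∈ conditioning set.
  P8: blocked at fork node WebVisits ∈ conditioning set.
{WebVisits} contains no descendant of Seasonality and blocks every backdoor path.
No other singleton works — e.g. {PriorPurchase} leaves P3 open — so {WebVisits} is the unique smallest valid adjustment set.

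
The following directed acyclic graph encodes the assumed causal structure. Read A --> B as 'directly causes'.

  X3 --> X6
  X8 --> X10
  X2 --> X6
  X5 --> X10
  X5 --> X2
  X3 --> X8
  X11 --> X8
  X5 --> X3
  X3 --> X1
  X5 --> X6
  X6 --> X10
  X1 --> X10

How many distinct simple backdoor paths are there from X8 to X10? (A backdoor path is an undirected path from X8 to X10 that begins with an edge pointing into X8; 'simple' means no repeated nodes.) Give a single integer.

A backdoor path from X8 to X10 is any simple undirected path whose first edge points into X8 (i.e. leaves X8 via a parent).
Parents of X8: {X11, X3}.
Enumerating:
  P1: X8 <- X3 <- X5 -> X2 -> X6 -> X10
  P2: X8 <- X3 <- X5 -> X6 -> X10
  P3: X8 <- X3 <- X5 -> X10
  P4: X8 <- X3 -> X1 -> X10
  P5: X8 <- X3 -> X6 <- X5 -> X10
  P6: X8 <- X3 -> X6 <- X2 <- X5 -> X10
  P7: X8 <- X3 -> X6 -> X10
That exhausts the simple backdoor paths. Count: 7.

7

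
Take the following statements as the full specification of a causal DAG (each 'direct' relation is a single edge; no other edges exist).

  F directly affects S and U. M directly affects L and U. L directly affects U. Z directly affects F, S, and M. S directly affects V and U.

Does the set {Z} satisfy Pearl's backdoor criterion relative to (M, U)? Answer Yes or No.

Yes

Backdoor paths from M to U (paths whose first edge points into M):
  P1: M <- Z -> F -> S -> U
  P2: M <- Z -> F -> U
  P3: M <- Z -> S <- F -> U
  P4: M <- Z -> S -> U
Condition 1 (no descendant of M in the set): holds — descendants of M are {L, U}; none are in {Z}.
Condition 2 (every backdoor path blocked by {Z}):
  P1: blocked at fork node Z ∈ conditioning set.
  P2: blocked at fork node Z ∈ conditioning set.
  P3: blocked at fork node Z ∈ conditioning set.
  P4: blocked at fork node Z ∈ conditioning set.
{Z} satisfies the backdoor criterion.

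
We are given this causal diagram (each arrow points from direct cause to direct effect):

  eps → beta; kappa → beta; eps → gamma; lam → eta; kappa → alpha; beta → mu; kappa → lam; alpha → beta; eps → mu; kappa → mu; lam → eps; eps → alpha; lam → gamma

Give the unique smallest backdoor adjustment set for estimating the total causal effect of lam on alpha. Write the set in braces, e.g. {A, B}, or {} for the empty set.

{kappa}

Variables eligible for adjustment (non-descendants of lam, excluding lam and alpha): {kappa}.
Backdoor paths from lam to alpha:
  P1: lam <- kappa -> alpha
  P2: lam <- kappa -> beta <- eps -> alpha
  P3: lam <- kappa -> beta <- alpha
  P4: lam <- kappa -> beta -> mu <- eps -> alpha
  P5: lam <- kappa -> mu <- eps -> alpha
  P6: lam <- kappa -> mu <- eps -> beta <- alpha
  P7: lam <- kappa -> mu <- beta <- eps -> alpha
  P8: lam <- kappa -> mu <- beta <- alpha
The empty set is not sufficient: P1 (lam <- kappa -> alpha) has no collider blocking it and no conditioned non-collider, so it is open.
Try {kappa}:
  P1: blocked at fork node kappa ∈ conditioning set.
  P2: blocked at fork node kappa ∈ conditioning set.
  P3: blocked at fork node kappa ∈ conditioning set.
  P4: blocked at fork node kappa ∈ conditioning set.
  P5: blocked at fork node kappa ∈ conditioning set.
  P6: blocked at fork node kappa ∈ conditioning set.
  P7: blocked at fork node kappa ∈ conditioning set.
  P8: blocked at fork node kappa ∈ conditioning set.
{kappa} contains no descendant of lam and blocks every backdoor path.
{kappa} is the unique smallest valid adjustment set.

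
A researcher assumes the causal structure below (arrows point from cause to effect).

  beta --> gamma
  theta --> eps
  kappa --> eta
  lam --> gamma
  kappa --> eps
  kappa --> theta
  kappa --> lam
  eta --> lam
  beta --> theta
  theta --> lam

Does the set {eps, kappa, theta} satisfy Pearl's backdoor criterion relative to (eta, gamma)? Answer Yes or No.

Yes

Backdoor paths from eta to gamma (paths whose first edge points into eta):
  P1: eta <- kappa -> theta <- beta -> gamma
  P2: eta <- kappa -> theta -> lam -> gamma
  P3: eta <- kappa -> eps <- theta <- beta -> gamma
  P4: eta <- kappa -> eps <- theta -> lam -> gamma
  P5: eta <- kappa -> lam <- theta <- beta -> gamma
  P6: eta <- kappa -> lam -> gamma
Condition 1 (no descendant of eta in the set): holds — descendants of eta are {gamma, lam}; none are in {eps, kappa, theta}.
Condition 2 (every backdoor path blocked by {eps, kappa, theta}):
  P1: blocked at fork node kappa ∈ conditioning set.
  P2: blocked at fork node kappa ∈ conditioning set.
  P3: blocked at fork node kappa ∈ conditioning set.
  P4: blocked at fork node kappa ∈ conditioning set.
  P5: blocked at fork node kappa ∈ conditioning set.
  P6: blocked at fork node kappa ∈ conditioning set.
{eps, kappa, theta} satisfies the backdoor criterion.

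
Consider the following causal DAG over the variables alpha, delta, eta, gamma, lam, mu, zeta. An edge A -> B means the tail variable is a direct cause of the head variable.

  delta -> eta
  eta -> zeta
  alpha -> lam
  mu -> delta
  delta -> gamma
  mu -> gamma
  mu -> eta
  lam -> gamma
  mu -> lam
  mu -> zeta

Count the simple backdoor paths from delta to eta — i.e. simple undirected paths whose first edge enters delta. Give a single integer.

A backdoor path from delta to eta is any simple undirected path whose first edge points into delta (i.e. leaves delta via a parent).
Parents of delta: {mu}.
Enumerating:
  P1: delta <- mu -> eta
  P2: delta <- mu -> zeta <- eta
That exhausts the simple backdoor paths. Count: 2.

2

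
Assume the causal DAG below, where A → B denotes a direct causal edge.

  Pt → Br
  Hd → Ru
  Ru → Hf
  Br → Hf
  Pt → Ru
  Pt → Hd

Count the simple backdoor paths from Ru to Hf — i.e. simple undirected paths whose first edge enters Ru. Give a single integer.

2

A backdoor path from Ru to Hf is any simple undirected path whose first edge points into Ru (i.e. leaves Ru via a parent).
Parents of Ru: {Hd, Pt}.
Enumerating:
  P1: Ru <- Pt -> Br -> Hf
  P2: Ru <- Hd <- Pt -> Br -> Hf
That exhausts the simple backdoor paths. Count: 2.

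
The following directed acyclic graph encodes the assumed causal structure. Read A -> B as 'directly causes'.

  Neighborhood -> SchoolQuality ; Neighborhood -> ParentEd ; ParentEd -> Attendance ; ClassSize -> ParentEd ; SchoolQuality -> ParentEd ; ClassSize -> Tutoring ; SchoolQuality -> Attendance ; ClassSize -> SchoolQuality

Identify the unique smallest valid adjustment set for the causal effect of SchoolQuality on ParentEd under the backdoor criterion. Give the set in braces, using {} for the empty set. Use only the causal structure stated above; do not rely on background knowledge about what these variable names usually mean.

Variables eligible for adjustment (non-descendants of SchoolQuality, excluding SchoolQuality and ParentEd): {ClassSize, Neighborhood, Tutoring}.
Backdoor paths from SchoolQuality to ParentEd:
  P1: SchoolQuality <- ClassSize -> ParentEd
  P2: SchoolQuality <- Neighborhood -> ParentEd
The empty set is not sufficient: P1 (SchoolQuality <- ClassSize -> ParentEd) has no collider blocking it and no conditioned non-collider, so it is open.
Try {ClassSize, Neighborhood}:
  P1: blocked at fork node ClassSize ∈ conditioning set.
  P2: blocked at fork node Neighborhood ∈ conditioning set.
{ClassSize, Neighborhood} contains no descendant of SchoolQuality and blocks every backdoor path.
Every element of {ClassSize, Neighborhood} is needed (dropping ClassSize leaves P1 open; dropping Neighborhood leaves P2 open), so no proper subset is valid.
Among all size-2 subsets of the eligible variables, only {ClassSize, Neighborhood} blocks every backdoor path, so it is the unique smallest valid adjustment set.

{ClassSize, Neighborhood}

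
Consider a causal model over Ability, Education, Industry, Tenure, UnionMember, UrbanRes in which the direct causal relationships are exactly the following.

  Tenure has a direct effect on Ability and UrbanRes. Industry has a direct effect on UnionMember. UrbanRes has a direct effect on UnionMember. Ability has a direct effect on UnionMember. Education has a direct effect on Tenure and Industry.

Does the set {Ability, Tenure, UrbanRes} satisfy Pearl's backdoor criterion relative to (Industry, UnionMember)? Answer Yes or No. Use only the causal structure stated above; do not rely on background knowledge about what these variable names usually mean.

Backdoor paths from Industry to UnionMember (paths whose first edge points into Industry):
  P1: Industry <- Education -> Tenure -> UrbanRes -> UnionMember
  P2: Industry <- Education -> Tenure -> Ability -> UnionMember
Condition 1 (no descendant of Industry in the set): holds — descendants of Industry are {UnionMember}; none are in {Ability, Tenure, UrbanRes}.
Condition 2 (every backdoor path blocked by {Ability, Tenure, UrbanRes}):
  P1: blocked at chain node Tenure ∈ conditioning set.
  P2: blocked at chain node Tenure ∈ conditioning set.
{Ability, Tenure, UrbanRes} satisfies the backdoor criterion.

Yes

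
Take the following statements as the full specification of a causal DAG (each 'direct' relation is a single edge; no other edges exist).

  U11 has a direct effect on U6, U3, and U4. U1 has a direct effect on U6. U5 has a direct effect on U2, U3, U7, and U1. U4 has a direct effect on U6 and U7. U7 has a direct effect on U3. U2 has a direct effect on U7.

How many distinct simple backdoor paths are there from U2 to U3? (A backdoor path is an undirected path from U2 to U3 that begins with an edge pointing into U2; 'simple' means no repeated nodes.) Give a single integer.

8

A backdoor path from U2 to U3 is any simple undirected path whose first edge points into U2 (i.e. leaves U2 via a parent).
Parents of U2: {U5}.
Enumerating:
  P1: U2 <- U5 -> U1 -> U6 <- U11 -> U4 -> U7 -> U3
  P2: U2 <- U5 -> U1 -> U6 <- U11 -> U3
  P3: U2 <- U5 -> U1 -> U6 <- U4 <- U11 -> U3
  P4: U2 <- U5 -> U1 -> U6 <- U4 -> U7 -> U3
  P5: U2 <- U5 -> U7 <- U4 <- U11 -> U3
  P6: U2 <- U5 -> U7 <- U4 -> U6 <- U11 -> U3
  P7: U2 <- U5 -> U7 -> U3
  P8: U2 <- U5 -> U3
That exhausts the simple backdoor paths. Count: 8.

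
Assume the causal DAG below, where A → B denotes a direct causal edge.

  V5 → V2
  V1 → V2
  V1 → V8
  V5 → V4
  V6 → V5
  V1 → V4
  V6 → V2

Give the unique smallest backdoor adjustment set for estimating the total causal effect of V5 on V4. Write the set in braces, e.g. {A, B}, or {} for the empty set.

{}

Variables eligible for adjustment (non-descendants of V5, excluding V5 and V4): {V1, V6, V8}.
Backdoor paths from V5 to V4:
  P1: V5 <- V6 -> V2 <- V1 -> V4
Each backdoor path contains an unconditioned collider, so every path is already blocked with the empty conditioning set:
  P1: blocked at collider V2 (neither it nor any descendant is in the conditioning set).
The empty set is therefore the unique smallest valid set.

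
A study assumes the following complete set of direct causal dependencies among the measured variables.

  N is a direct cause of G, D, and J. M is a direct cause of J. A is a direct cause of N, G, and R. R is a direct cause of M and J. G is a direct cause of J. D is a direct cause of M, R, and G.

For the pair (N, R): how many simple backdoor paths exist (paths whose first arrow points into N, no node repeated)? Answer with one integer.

7

A backdoor path from N to R is any simple undirected path whose first edge points into N (i.e. leaves N via a parent).
Parents of N: {A}.
Enumerating:
  P1: N <- A -> R
  P2: N <- A -> G <- D -> R
  P3: N <- A -> G <- D -> M <- R
  P4: N <- A -> G <- D -> M -> J <- R
  P5: N <- A -> G -> J <- R
  P6: N <- A -> G -> J <- M <- D -> R
  P7: N <- A -> G -> J <- M <- R
That exhausts the simple backdoor paths. Count: 7.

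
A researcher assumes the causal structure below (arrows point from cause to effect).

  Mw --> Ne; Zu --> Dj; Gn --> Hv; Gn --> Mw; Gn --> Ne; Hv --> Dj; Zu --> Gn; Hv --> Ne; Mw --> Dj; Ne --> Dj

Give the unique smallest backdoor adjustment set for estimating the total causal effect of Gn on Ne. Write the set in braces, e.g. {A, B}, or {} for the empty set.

{}

Variables eligible for adjustment (non-descendants of Gn, excluding Gn and Ne): {Zu}.
Backdoor paths from Gn to Ne:
  P1: Gn <- Zu -> Dj <- Mw -> Ne
  P2: Gn <- Zu -> Dj <- Hv -> Ne
  P3: Gn <- Zu -> Dj <- Ne
Each backdoor path contains an unconditioned collider, so every path is already blocked with the empty conditioning set:
  P1: blocked at collider Dj (neither it nor any descendant is in the conditioning set).
  P2: blocked at collider Dj (neither it nor any descendant is in the conditioning set).
  P3: blocked at collider Dj (neither it nor any descendant is in the conditioning set).
The empty set is therefore the unique smallest valid set.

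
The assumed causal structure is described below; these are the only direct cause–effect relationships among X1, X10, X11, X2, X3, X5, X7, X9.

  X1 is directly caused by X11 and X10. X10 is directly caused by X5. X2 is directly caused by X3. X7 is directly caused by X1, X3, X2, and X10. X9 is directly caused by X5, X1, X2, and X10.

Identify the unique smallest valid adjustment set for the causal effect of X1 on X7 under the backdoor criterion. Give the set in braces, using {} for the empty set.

{X10}

Variables eligible for adjustment (non-descendants of X1, excluding X1 and X7): {X10, X11, X2, X3, X5}.
Backdoor paths from X1 to X7:
  P1: X1 <- X10 <- X5 -> X9 <- X2 <- X3 -> X7
  P2: X1 <- X10 <- X5 -> X9 <- X2 -> X7
  P3: X1 <- X10 -> X7
  P4: X1 <- X10 -> X9 <- X2 <- X3 -> X7
  P5: X1 <- X10 -> X9 <- X2 -> X7
The empty set is not sufficient: P3 (X1 <- X10 -> X7) has no collider blocking it and no conditioned non-collider, so it is open.
Try {X10}:
  P1: blocked at chain node X10 ∈ conditioning set.
  P2: blocked at chain node X10 ∈ conditioning set.
  P3: blocked at fork node X10 ∈ conditioning set.
  P4: blocked at fork node X10 ∈ conditioning set.
  P5: blocked at fork node X10 ∈ conditioning set.
{X10} contains no descendant of X1 and blocks every backdoor path.
No other singleton works — e.g. {X3} leaves P3 open — so {X10} is the unique smallest valid adjustment set.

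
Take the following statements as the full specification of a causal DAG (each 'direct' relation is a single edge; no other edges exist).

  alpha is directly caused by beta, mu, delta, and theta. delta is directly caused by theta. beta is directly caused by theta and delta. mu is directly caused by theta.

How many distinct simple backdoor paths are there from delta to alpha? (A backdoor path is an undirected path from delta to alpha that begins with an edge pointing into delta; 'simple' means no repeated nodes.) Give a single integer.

3

A backdoor path from delta to alpha is any simple undirected path whose first edge points into delta (i.e. leaves delta via a parent).
Parents of delta: {theta}.
Enumerating:
  P1: delta <- theta -> beta -> alpha
  P2: delta <- theta -> mu -> alpha
  P3: delta <- theta -> alpha
That exhausts the simple backdoor paths. Count: 3.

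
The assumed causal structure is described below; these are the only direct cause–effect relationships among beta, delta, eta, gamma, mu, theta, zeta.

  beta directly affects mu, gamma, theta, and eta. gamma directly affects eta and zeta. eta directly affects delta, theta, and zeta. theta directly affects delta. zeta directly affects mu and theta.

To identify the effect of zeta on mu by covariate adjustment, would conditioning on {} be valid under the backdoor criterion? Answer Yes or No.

Backdoor paths from zeta to mu (paths whose first edge points into zeta):
  P1: zeta <- gamma <- beta -> mu
  P2: zeta <- gamma -> eta <- beta -> mu
  P3: zeta <- gamma -> eta -> theta <- beta -> mu
  P4: zeta <- gamma -> eta -> delta <- theta <- beta -> mu
  P5: zeta <- eta <- beta -> mu
  P6: zeta <- eta <- gamma <- beta -> mu
  P7: zeta <- eta -> theta <- beta -> mu
  P8: zeta <- eta -> delta <- theta <- beta -> mu
Condition 1 (no descendant of zeta in the set): holds — descendants of zeta are {delta, mu, theta}; none are in {}.
Condition 2 (every backdoor path blocked by {}):
  P1: open — no interior node is in the conditioning set.
  P2: blocked at collider eta (neither it nor any descendant is in the conditioning set).
  P3: blocked at collider theta (neither it nor any descendant is in the conditioning set).
  P4: blocked at collider delta (neither it nor any descendant is in the conditioning set).
  P5: open — no interior node is in the conditioning set.
  P6: open — no interior node is in the conditioning set.
  P7: blocked at collider theta (neither it nor any descendant is in the conditioning set).
  P8: blocked at collider delta (neither it nor any descendant is in the conditioning set).
{} does not satisfy the backdoor criterion.

No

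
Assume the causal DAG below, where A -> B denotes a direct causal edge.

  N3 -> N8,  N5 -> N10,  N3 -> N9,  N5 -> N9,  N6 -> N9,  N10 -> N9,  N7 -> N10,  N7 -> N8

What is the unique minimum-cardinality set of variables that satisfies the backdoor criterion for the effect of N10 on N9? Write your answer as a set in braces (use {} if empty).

Variables eligible for adjustment (non-descendants of N10, excluding N10 and N9): {N3, N5, N6, N7, N8}.
Backdoor paths from N10 to N9:
  P1: N10 <- N7 -> N8 <- N3 -> N9
  P2: N10 <- N5 -> N9
The empty set is not sufficient: P2 (N10 <- N5 -> N9) has no collider blocking it and no conditioned non-collider, so it is open.
Try {N5}:
  P1: blocked at collider N8 (neither it nor any descendant is in the conditioning set).
  P2: blocked at fork node N5 ∈ conditioning set.
{N5} contains no descendant of N10 and blocks every backdoor path.
No other singleton works — e.g. {N7} leaves P2 open — so {N5} is the unique smallest valid adjustment set.

{N5}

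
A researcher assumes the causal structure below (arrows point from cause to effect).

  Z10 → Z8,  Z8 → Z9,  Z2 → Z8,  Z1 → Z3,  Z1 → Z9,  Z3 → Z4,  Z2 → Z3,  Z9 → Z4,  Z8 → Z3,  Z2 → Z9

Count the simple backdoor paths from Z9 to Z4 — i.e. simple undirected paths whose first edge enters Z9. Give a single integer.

A backdoor path from Z9 to Z4 is any simple undirected path whose first edge points into Z9 (i.e. leaves Z9 via a parent).
Parents of Z9: {Z1, Z2, Z8}.
Enumerating:
  P1: Z9 <- Z1 -> Z3 -> Z4
  P2: Z9 <- Z2 -> Z8 -> Z3 -> Z4
  P3: Z9 <- Z2 -> Z3 -> Z4
  P4: Z9 <- Z8 <- Z2 -> Z3 -> Z4
  P5: Z9 <- Z8 -> Z3 -> Z4
That exhausts the simple backdoor paths. Count: 5.

5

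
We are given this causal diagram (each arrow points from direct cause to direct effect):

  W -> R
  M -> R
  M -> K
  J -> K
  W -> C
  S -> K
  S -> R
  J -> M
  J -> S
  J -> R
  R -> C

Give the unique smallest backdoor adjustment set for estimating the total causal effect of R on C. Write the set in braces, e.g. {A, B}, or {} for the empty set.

{W}

Variables eligible for adjustment (non-descendants of R, excluding R and C): {J, K, M, S, W}.
Backdoor paths from R to C:
  P1: R <- W -> C
The empty set is not sufficient: P1 (R <- W -> C) has no collider blocking it and no conditioned non-collider, so it is open.
Try {W}:
  P1: blocked at fork node W ∈ conditioning set.
{W} contains no descendant of R and blocks every backdoor path.
No other singleton works — e.g. {J} leaves P1 open — so {W} is the unique smallest valid adjustment set.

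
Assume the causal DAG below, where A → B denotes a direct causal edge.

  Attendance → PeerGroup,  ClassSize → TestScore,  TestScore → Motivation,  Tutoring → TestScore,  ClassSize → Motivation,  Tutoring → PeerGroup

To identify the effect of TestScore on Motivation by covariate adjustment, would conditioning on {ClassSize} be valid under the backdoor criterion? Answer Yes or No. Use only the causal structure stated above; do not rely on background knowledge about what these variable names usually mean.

Yes

Backdoor paths from TestScore to Motivation (paths whose first edge points into TestScore):
  P1: TestScore <- ClassSize -> Motivation
Condition 1 (no descendant of TestScore in the set): holds — descendants of TestScore are {Motivation}; none are in {ClassSize}.
Condition 2 (every backdoor path blocked by {ClassSize}):
  P1: blocked at fork node ClassSize ∈ conditioning set.
{ClassSize} satisfies the backdoor criterion.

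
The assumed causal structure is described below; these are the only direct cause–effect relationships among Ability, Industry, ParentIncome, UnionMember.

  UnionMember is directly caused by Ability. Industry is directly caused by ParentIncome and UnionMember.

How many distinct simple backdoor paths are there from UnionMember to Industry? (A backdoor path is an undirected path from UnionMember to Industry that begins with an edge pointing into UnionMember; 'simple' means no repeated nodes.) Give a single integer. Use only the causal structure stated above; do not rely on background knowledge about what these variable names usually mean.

0

A backdoor path from UnionMember to Industry is any simple undirected path whose first edge points into UnionMember (i.e. leaves UnionMember via a parent).
Parents of UnionMember: {Ability}.
No simple path from any parent of UnionMember reaches Industry without revisiting UnionMember, so there are no backdoor paths.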